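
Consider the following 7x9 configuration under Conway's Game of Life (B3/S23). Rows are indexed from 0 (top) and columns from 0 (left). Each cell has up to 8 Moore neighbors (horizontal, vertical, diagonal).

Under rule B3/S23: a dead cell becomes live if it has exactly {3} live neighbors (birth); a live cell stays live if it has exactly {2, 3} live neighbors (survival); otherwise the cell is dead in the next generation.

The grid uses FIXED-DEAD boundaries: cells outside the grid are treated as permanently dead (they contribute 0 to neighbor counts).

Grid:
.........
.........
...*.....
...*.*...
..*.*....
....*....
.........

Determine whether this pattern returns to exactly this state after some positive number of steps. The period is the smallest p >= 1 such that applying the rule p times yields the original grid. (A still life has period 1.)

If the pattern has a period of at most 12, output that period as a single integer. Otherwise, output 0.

Answer: 2

Derivation:
Simulating and comparing each generation to the original:
Gen 0 (original, given above): 6 live cells
Gen 1: 6 live cells, differs from original
Gen 2: 6 live cells, MATCHES original -> period = 2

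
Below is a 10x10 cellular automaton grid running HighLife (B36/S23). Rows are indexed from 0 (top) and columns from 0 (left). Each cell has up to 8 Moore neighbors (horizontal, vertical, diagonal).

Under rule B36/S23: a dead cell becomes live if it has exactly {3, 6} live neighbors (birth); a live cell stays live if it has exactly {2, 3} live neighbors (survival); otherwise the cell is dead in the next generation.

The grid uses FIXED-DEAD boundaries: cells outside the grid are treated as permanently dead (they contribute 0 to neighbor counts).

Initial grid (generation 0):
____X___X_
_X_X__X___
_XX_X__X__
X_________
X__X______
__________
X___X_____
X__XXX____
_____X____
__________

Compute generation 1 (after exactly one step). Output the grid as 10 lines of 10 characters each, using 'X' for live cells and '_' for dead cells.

Answer: __________
_X_XXX_X__
XXXX______
X_XX______
__________
__________
___XXX____
___X_X____
_____X____
__________

Derivation:
Simulating step by step:
Generation 0 (given above): 19 live cells
Generation 1: 18 live cells
(generation 1 grid is the final answer)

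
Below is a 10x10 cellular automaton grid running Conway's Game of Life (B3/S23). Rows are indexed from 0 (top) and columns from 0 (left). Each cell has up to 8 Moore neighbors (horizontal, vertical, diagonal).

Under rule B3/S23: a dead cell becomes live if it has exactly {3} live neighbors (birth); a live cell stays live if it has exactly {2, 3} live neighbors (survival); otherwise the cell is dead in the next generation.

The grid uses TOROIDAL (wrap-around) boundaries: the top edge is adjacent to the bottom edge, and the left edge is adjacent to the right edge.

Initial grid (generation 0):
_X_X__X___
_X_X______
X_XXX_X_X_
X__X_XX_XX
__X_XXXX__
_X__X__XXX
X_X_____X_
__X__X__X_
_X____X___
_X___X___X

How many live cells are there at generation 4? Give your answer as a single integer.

Simulating step by step:
Generation 0 (given above): 38 live cells
Generation 1: 32 live cells
_X__X_____
XX___X_X__
X_____X_X_
X_______X_
_XX_______
XXX_X____X
X_XX______
__X____X_X
XXX__XX___
_X___XX___
Generation 2: 26 live cells
_XX_X_____
XX___XXX_X
X_____X_X_
X______X__
__XX______
_________X
________X_
______X__X
X_X__X_X__
____X_X___
Generation 3: 27 live cells
_XXXX__X__
__X__XXXXX
_____X__X_
_X_____X_X
__________
__________
________XX
______XXXX
_____X_X__
__X_X_X___
Generation 4: 18 live cells
_X__X_____
_XX__X___X
X____X____
________X_
__________
__________
_________X
______X__X
_____X____
_XX_X_XX__
Population at generation 4: 18

Answer: 18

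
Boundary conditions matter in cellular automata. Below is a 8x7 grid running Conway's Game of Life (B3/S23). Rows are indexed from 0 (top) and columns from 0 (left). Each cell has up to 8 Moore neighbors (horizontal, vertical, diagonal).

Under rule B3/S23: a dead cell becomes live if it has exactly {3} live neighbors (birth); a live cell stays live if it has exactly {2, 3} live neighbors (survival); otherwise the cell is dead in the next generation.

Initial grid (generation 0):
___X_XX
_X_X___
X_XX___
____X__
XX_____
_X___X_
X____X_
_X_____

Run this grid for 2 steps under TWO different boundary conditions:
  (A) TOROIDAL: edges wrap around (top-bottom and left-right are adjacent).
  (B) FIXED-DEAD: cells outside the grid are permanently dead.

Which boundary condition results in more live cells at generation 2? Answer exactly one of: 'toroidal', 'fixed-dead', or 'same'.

Under TOROIDAL boundary, generation 2:
___XX__
_____XX
____X_X
X___X__
X______
__X___X
_X___XX
____XX_
Population = 16

Under FIXED-DEAD boundary, generation 2:
__XX___
_X_____
X___X__
X___X__
X______
__X____
XX_____
_______
Population = 11

Comparison: toroidal=16, fixed-dead=11 -> toroidal

Answer: toroidal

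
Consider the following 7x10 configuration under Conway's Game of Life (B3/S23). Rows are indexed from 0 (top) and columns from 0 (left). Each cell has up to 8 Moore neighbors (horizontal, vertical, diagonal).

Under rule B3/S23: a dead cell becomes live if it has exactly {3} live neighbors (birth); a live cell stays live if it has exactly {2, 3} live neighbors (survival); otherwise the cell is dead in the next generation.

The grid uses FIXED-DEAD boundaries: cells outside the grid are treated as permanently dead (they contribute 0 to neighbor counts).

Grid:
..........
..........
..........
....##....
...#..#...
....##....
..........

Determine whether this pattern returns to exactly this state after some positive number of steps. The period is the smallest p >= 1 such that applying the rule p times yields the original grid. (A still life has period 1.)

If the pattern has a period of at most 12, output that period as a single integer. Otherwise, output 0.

Answer: 1

Derivation:
Simulating and comparing each generation to the original:
Gen 0 (original, given above): 6 live cells
Gen 1: 6 live cells, MATCHES original -> period = 1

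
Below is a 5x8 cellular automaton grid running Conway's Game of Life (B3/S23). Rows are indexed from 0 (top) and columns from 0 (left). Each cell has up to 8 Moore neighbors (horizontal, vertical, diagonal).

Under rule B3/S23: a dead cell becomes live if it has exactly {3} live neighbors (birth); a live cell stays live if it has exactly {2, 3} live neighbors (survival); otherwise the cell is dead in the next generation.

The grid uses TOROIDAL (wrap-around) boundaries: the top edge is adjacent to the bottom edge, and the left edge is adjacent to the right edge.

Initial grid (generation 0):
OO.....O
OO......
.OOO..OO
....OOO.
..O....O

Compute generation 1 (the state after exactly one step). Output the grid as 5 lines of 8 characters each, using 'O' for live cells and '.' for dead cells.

Simulating step by step:
Generation 0 (given above): 15 live cells
Generation 1: 16 live cells
(generation 1 grid is the final answer)

Answer: ..O....O
......O.
.OOOO.OO
OO..OO..
.O...O.O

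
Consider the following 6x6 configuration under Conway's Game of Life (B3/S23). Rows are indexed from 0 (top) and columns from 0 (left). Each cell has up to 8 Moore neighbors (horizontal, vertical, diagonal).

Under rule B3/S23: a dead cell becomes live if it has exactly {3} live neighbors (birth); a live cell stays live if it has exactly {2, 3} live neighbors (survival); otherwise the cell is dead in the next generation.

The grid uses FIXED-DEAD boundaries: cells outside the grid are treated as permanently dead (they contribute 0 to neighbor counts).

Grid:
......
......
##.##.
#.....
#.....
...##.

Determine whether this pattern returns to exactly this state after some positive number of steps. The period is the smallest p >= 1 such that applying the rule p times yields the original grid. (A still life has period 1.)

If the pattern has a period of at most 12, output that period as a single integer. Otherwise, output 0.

Answer: 0

Derivation:
Simulating and comparing each generation to the original:
Gen 0 (original, given above): 8 live cells
Gen 1: 3 live cells, differs from original
Gen 2: 4 live cells, differs from original
Gen 3: 4 live cells, differs from original
Gen 4: 4 live cells, differs from original
Gen 5: 4 live cells, differs from original
Gen 6: 4 live cells, differs from original
Gen 7: 4 live cells, differs from original
Gen 8: 4 live cells, differs from original
Gen 9: 4 live cells, differs from original
Gen 10: 4 live cells, differs from original
Gen 11: 4 live cells, differs from original
Gen 12: 4 live cells, differs from original
No period found within 12 steps.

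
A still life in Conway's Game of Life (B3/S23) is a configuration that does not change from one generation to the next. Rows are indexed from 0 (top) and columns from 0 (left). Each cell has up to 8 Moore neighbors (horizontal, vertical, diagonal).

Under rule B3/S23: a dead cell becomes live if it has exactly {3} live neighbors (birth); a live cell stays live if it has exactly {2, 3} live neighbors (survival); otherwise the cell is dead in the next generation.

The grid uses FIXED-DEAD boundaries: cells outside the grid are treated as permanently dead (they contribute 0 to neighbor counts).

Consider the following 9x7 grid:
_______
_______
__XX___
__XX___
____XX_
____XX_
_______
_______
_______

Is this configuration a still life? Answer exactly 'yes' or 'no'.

Compute generation 1 and compare to generation 0 (given above):
Generation 1:
_______
_______
__XX___
__X____
_____X_
____XX_
_______
_______
_______
Cell (3,3) differs: gen0=1 vs gen1=0 -> NOT a still life.

Answer: no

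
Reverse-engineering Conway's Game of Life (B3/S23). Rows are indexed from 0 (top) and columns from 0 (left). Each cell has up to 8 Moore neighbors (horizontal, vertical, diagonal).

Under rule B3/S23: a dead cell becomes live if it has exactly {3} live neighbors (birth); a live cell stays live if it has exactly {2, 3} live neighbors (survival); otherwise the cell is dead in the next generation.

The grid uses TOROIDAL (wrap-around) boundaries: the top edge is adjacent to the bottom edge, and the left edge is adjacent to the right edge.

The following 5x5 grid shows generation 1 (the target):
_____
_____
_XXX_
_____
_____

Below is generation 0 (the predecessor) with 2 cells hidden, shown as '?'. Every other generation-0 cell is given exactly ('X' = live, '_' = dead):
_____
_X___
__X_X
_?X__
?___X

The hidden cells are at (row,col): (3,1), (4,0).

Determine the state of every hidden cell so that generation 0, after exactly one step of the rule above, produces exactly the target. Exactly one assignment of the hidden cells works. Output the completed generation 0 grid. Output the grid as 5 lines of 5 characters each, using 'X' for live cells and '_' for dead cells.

Hidden generation-0 cells (in order): (3,1), (4,0).
A hidden cell only influences target cells in its own 3x3 neighborhood. Try each of the 2^2 = 4 assignments, step the completed generation 0 forward once under B3/S23, and compare with the target:
  (3,1)=_ (4,0)=_ -> step reproduces the target at every cell -> ACCEPT
  (3,1)=_ (4,0)=X -> step gives (0,0)='X' but target has '_' -> reject
  (3,1)=X (4,0)=_ -> step gives (2,0)='X' but target has '_' -> reject
  (3,1)=X (4,0)=X -> step gives (0,0)='X' but target has '_' -> reject
Unique solution: (3,1)=dead, (4,0)=dead.
Check: live-neighbor counts of every cell in the completed generation 0:
21111
21221
23230
22142
11120
Applying B3/S23 to generation 0 with these counts gives:
_____
_____
_XXX_
_____
_____
which matches the target exactly.

Answer: _____
_X___
__X_X
__X__
____X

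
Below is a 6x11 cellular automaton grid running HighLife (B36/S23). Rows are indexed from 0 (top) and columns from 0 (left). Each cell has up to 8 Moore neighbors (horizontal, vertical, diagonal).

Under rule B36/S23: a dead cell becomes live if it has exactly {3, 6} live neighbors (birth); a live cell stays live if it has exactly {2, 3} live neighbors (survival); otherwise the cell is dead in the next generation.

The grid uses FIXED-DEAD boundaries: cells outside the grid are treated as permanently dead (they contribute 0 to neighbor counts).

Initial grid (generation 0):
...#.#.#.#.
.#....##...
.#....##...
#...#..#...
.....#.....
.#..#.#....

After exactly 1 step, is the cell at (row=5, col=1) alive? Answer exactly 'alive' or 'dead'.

Simulating step by step:
Generation 0 (given above): 17 live cells
Generation 1: 14 live cells
.......##..
..#..#.....
##...#..#..
.....#.#...
....###....
.....#.....

Cell (5,1) at generation 1: 0 -> dead

Answer: dead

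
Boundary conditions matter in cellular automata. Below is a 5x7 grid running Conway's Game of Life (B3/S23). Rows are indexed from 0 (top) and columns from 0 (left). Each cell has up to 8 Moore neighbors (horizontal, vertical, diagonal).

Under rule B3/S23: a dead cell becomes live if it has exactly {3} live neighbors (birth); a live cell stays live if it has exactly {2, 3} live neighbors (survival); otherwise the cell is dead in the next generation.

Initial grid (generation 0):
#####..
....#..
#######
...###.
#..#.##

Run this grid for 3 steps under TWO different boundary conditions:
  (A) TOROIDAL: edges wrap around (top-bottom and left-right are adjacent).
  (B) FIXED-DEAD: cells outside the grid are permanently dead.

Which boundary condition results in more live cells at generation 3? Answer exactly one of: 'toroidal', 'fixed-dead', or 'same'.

Under TOROIDAL boundary, generation 3:
##....#
......#
#.....#
.#....#
##....#
Population = 11

Under FIXED-DEAD boundary, generation 3:
.......
..#....
.##....
.##....
.......
Population = 5

Comparison: toroidal=11, fixed-dead=5 -> toroidal

Answer: toroidal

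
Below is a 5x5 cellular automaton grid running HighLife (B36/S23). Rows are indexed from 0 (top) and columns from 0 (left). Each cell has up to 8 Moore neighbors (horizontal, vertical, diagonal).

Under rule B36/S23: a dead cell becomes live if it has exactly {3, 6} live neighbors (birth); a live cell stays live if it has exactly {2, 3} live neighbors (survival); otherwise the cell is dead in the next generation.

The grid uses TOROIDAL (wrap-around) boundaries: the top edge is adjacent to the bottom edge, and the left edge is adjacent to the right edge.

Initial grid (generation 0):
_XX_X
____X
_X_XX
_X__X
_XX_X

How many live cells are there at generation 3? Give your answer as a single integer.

Answer: 7

Derivation:
Simulating step by step:
Generation 0 (given above): 12 live cells
Generation 1: 13 live cells
_XX_X
_X__X
__XXX
XX__X
X___X
Generation 2: 12 live cells
XXX_X
_X_XX
X_X__
_XX__
__X__
Generation 3: 7 live cells
____X
X____
X___X
__XX_
_X___
Population at generation 3: 7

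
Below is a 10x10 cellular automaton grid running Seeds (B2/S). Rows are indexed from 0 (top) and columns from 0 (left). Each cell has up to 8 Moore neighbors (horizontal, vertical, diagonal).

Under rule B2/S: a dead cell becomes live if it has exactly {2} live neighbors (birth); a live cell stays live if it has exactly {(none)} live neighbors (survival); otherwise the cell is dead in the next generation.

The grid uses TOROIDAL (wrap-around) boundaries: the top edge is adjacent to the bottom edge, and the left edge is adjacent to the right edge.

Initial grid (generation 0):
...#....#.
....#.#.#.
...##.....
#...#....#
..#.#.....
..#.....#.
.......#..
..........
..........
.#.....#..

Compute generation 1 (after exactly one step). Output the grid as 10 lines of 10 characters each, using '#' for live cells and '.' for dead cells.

Answer: ..#.###..#
..#......#
#......##.
.##.......
#....#..#.
.#.....#..
........#.
..........
..........
..#.....#.

Derivation:
Simulating step by step:
Generation 0 (given above): 17 live cells
Generation 1: 20 live cells
(generation 1 grid is the final answer)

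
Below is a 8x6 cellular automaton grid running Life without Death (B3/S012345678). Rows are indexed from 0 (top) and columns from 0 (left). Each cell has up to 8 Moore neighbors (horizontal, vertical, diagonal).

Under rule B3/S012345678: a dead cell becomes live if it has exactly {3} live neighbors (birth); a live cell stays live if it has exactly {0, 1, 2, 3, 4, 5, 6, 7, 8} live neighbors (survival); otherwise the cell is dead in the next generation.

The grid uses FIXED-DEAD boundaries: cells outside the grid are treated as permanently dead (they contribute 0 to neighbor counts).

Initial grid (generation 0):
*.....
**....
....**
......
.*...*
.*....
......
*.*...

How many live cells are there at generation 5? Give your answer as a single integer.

Answer: 35

Derivation:
Simulating step by step:
Generation 0 (given above): 10 live cells
Generation 1: 14 live cells
**....
**....
....**
....**
.*...*
.*....
.*....
*.*...
Generation 2: 20 live cells
**....
**....
....**
....**
.*..**
***...
***...
***...
Generation 3: 26 live cells
**....
**....
....**
...***
******
****..
****..
***...
Generation 4: 29 live cells
**....
**....
...***
.*.***
******
****..
****..
****..
Generation 5: 35 live cells
**....
***.*.
**.***
**.***
******
****..
*****.
****..
Population at generation 5: 35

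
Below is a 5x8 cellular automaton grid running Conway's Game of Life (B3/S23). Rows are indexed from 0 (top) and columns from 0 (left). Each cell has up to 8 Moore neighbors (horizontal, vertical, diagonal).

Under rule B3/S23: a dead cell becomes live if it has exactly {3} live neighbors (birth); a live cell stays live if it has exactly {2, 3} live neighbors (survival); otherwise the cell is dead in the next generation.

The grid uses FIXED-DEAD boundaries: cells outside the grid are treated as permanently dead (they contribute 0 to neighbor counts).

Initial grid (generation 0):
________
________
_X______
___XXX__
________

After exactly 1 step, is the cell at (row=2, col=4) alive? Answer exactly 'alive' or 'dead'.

Simulating step by step:
Generation 0 (given above): 4 live cells
Generation 1: 3 live cells
________
________
____X___
____X___
____X___

Cell (2,4) at generation 1: 1 -> alive

Answer: alive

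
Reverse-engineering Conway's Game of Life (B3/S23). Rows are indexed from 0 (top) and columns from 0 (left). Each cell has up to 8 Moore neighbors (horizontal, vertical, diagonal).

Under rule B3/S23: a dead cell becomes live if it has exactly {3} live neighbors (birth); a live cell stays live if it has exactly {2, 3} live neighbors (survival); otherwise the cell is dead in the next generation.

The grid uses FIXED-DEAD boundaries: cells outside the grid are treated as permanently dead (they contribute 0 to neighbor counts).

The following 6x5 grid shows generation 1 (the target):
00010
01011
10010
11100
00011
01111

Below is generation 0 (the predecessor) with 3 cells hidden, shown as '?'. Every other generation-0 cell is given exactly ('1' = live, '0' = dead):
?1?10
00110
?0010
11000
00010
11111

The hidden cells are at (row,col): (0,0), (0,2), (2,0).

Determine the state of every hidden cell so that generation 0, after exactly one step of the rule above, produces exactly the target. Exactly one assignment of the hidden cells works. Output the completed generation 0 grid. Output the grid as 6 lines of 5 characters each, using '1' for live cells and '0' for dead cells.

Hidden generation-0 cells (in order): (0,0), (0,2), (2,0).
A hidden cell only influences target cells in its own 3x3 neighborhood. Try each of the 2^3 = 8 assignments, step the completed generation 0 forward once under B3/S23, and compare with the target:
  (0,0)=0 (0,2)=0 (2,0)=0 -> step gives (1,1)='0' but target has '1' -> reject
  (0,0)=0 (0,2)=0 (2,0)=1 -> step reproduces the target at every cell -> ACCEPT
  (0,0)=0 (0,2)=1 (2,0)=0 -> step gives (0,1)='1' but target has '0' -> reject
  (0,0)=0 (0,2)=1 (2,0)=1 -> step gives (0,1)='1' but target has '0' -> reject
  (0,0)=1 (0,2)=0 (2,0)=0 -> step gives (0,1)='1' but target has '0' -> reject
  (0,0)=1 (0,2)=0 (2,0)=1 -> step gives (0,1)='1' but target has '0' -> reject
  (0,0)=1 (0,2)=1 (2,0)=0 -> step gives (0,1)='1' but target has '0' -> reject
  (0,0)=1 (0,2)=1 (2,0)=1 -> step gives (0,1)='1' but target has '0' -> reject
Unique solution: (0,0)=dead, (0,2)=dead, (2,0)=live.
Check: live-neighbor counts of every cell in the completed generation 0:
11422
23433
24422
22322
45533
12332
Applying B3/S23 to generation 0 with these counts gives:
00010
01011
10010
11100
00011
01111
which matches the target exactly.

Answer: 01010
00110
10010
11000
00010
11111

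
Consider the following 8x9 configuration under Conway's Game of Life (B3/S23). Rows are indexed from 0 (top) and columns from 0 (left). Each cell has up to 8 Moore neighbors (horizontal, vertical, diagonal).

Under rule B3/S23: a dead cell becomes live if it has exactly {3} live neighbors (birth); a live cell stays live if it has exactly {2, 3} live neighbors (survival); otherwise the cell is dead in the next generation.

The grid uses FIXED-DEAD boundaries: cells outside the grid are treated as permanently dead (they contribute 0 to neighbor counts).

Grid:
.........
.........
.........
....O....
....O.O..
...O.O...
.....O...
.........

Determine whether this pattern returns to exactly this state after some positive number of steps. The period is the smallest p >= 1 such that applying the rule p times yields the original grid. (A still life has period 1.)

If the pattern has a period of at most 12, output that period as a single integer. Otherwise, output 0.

Simulating and comparing each generation to the original:
Gen 0 (original, given above): 6 live cells
Gen 1: 6 live cells, differs from original
Gen 2: 6 live cells, MATCHES original -> period = 2

Answer: 2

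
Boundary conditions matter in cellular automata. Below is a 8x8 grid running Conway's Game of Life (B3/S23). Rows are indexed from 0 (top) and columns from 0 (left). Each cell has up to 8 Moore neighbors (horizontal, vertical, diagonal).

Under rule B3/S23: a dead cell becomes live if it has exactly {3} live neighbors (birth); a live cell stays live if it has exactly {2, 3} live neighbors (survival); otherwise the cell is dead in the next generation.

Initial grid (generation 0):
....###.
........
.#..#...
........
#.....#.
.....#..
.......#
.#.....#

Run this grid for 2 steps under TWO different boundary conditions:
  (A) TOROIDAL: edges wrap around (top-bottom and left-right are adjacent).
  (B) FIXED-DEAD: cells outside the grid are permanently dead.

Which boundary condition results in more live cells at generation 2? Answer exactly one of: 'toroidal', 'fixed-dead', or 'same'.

Answer: toroidal

Derivation:
Under TOROIDAL boundary, generation 2:
....####
.....#..
........
........
........
......##
#....#..
#....#..
Population = 11

Under FIXED-DEAD boundary, generation 2:
........
........
........
........
........
........
........
........
Population = 0

Comparison: toroidal=11, fixed-dead=0 -> toroidal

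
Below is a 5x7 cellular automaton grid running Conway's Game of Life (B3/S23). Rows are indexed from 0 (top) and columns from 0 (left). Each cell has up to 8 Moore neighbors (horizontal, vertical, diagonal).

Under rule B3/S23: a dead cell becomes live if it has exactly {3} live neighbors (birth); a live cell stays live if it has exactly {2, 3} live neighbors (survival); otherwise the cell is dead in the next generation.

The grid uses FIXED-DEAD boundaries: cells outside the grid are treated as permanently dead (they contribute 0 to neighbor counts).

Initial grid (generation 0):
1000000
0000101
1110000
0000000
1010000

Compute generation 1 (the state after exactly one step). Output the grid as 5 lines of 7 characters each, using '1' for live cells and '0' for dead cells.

Answer: 0000000
1000000
0100000
1010000
0000000

Derivation:
Simulating step by step:
Generation 0 (given above): 8 live cells
Generation 1: 4 live cells
(generation 1 grid is the final answer)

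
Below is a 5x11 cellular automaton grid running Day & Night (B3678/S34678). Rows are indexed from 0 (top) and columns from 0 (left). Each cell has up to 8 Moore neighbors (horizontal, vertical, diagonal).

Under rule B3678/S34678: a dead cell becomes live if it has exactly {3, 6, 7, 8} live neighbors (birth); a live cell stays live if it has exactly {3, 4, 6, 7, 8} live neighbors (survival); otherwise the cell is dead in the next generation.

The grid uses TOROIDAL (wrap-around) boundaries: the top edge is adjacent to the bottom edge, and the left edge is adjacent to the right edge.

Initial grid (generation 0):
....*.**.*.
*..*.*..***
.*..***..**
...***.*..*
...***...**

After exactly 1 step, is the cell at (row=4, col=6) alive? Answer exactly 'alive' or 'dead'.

Answer: dead

Derivation:
Simulating step by step:
Generation 0 (given above): 26 live cells
Generation 1: 20 live cells
*.....*...*
*.......*..
..*.*.**...
..****..*.*
...**..*.**

Cell (4,6) at generation 1: 0 -> dead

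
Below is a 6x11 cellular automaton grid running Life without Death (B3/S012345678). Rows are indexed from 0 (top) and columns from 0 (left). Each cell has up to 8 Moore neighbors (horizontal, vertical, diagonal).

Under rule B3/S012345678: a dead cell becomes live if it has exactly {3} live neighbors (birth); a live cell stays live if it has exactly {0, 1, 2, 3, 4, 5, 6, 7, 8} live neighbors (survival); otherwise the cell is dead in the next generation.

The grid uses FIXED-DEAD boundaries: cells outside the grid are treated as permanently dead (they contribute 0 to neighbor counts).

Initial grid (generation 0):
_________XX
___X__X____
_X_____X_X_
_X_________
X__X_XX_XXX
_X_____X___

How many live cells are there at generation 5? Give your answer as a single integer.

Answer: 47

Derivation:
Simulating step by step:
Generation 0 (given above): 17 live cells
Generation 1: 32 live cells
_________XX
___X__X_XXX
_XX____X_X_
XXX___XX__X
XXXX_XXXXXX
_X____XXXX_
Generation 2: 41 live cells
________XXX
__XX__XXXXX
XXXX___X_X_
XXX__XXX__X
XXXX_XXXXXX
XX___XXXXXX
Generation 3: 44 live cells
________XXX
__XX__XXXXX
XXXXXX_X_X_
XXX__XXX__X
XXXX_XXXXXX
XX__XXXXXXX
Generation 4: 46 live cells
________XXX
__XX_XXXXXX
XXXXXX_X_X_
XXX__XXX__X
XXXX_XXXXXX
XX_XXXXXXXX
Generation 5: 47 live cells
______X_XXX
__XX_XXXXXX
XXXXXX_X_X_
XXX__XXX__X
XXXX_XXXXXX
XX_XXXXXXXX
Population at generation 5: 47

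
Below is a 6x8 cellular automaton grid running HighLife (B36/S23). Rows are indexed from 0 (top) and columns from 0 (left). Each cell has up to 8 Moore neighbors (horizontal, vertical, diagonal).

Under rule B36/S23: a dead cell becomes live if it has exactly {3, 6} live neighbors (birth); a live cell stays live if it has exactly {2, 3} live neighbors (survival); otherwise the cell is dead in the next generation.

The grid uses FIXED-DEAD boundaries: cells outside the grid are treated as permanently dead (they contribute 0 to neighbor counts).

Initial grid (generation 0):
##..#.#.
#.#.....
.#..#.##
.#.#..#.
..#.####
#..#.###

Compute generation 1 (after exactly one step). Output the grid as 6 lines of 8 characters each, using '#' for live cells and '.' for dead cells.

Simulating step by step:
Generation 0 (given above): 23 live cells
Generation 1: 20 live cells
(generation 1 grid is the final answer)

Answer: ##......
#.##..##
##.#.###
.#.#.#..
.##.....
...#...#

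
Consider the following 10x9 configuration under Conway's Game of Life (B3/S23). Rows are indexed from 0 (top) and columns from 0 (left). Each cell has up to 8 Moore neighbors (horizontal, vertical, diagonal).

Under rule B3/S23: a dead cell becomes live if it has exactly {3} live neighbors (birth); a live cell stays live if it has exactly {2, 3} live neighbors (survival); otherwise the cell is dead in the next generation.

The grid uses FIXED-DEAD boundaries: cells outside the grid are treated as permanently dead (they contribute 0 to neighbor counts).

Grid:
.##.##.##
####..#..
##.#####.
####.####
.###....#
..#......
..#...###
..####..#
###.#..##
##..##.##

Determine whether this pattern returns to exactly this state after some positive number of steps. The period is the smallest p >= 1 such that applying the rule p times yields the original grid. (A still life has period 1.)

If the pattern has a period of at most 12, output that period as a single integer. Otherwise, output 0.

Simulating and comparing each generation to the original:
Gen 0 (original, given above): 52 live cells
Gen 1: 31 live cells, differs from original
Gen 2: 31 live cells, differs from original
Gen 3: 28 live cells, differs from original
Gen 4: 30 live cells, differs from original
Gen 5: 22 live cells, differs from original
Gen 6: 21 live cells, differs from original
Gen 7: 23 live cells, differs from original
Gen 8: 23 live cells, differs from original
Gen 9: 17 live cells, differs from original
Gen 10: 17 live cells, differs from original
Gen 11: 8 live cells, differs from original
Gen 12: 4 live cells, differs from original
No period found within 12 steps.

Answer: 0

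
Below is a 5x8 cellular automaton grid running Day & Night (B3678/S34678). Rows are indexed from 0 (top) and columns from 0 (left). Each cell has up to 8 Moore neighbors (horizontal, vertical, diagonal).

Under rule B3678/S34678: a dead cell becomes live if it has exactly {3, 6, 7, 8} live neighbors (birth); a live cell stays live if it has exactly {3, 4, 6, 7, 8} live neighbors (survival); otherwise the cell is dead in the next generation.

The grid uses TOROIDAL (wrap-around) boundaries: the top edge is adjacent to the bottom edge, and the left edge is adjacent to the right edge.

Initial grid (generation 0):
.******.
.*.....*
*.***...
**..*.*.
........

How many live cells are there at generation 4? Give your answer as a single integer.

Answer: 20

Derivation:
Simulating step by step:
Generation 0 (given above): 16 live cells
Generation 1: 17 live cells
*.*.....
.***..*.
*.**.*..
.**..*.*
*.....**
Generation 2: 22 live cells
*.**..*.
*..**..*
****...*
.****..*
*.*...**
Generation 3: 25 live cells
*.******
.**.*.*.
*.**..**
***.....
**.****.
Generation 4: 20 live cells
**.***..
...***.*
**.*.*.*
.*.....*
.**...**
Population at generation 4: 20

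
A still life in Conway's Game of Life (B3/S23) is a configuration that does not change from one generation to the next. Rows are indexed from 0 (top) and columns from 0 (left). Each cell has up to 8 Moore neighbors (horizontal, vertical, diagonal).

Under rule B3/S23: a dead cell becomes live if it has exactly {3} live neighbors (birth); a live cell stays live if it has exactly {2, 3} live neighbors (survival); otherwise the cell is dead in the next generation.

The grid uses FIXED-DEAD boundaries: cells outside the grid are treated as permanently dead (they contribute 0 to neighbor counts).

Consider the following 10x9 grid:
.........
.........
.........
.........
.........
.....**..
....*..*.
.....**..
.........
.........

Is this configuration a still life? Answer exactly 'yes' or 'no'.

Compute generation 1 and compare to generation 0 (given above):
Generation 1:
.........
.........
.........
.........
.........
.....**..
....*..*.
.....**..
.........
.........
The grids are IDENTICAL -> still life.

Answer: yes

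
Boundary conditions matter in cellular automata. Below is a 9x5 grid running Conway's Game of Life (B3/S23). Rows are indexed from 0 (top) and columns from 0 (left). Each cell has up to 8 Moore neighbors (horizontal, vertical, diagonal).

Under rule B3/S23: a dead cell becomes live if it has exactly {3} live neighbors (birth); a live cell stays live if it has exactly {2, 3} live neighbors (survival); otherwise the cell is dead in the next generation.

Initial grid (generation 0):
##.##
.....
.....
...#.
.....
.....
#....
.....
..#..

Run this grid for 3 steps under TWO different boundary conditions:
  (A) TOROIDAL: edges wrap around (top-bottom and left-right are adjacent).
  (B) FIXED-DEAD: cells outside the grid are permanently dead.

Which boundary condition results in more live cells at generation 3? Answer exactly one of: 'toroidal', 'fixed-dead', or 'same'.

Under TOROIDAL boundary, generation 3:
.....
.....
.....
.....
.....
.....
#####
#####
#####
Population = 15

Under FIXED-DEAD boundary, generation 3:
.....
.....
.....
.....
.....
.....
.....
.....
.....
Population = 0

Comparison: toroidal=15, fixed-dead=0 -> toroidal

Answer: toroidal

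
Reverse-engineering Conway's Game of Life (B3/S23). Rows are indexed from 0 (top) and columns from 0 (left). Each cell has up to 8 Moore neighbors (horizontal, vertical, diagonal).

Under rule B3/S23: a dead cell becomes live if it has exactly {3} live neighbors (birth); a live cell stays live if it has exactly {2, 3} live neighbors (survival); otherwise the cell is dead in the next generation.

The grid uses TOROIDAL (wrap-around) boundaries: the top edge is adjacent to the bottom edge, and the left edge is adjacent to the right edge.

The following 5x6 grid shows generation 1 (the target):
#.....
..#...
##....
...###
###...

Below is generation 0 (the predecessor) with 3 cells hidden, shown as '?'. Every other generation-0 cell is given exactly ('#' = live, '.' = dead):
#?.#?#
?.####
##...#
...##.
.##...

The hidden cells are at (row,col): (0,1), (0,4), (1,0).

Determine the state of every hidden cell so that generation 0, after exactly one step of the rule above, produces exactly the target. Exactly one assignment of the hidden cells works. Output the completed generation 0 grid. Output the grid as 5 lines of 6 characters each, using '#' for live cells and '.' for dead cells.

Answer: #..###
..####
##...#
...##.
.##...

Derivation:
Hidden generation-0 cells (in order): (0,1), (0,4), (1,0).
A hidden cell only influences target cells in its own 3x3 neighborhood. Try each of the 2^3 = 8 assignments, step the completed generation 0 forward once under B3/S23, and compare with the target:
  (0,1)=. (0,4)=. (1,0)=. -> step gives (0,5)='#' but target has '.' -> reject
  (0,1)=. (0,4)=. (1,0)=# -> step gives (0,0)='.' but target has '#' -> reject
  (0,1)=. (0,4)=# (1,0)=. -> step reproduces the target at every cell -> ACCEPT
  (0,1)=. (0,4)=# (1,0)=# -> step gives (0,0)='.' but target has '#' -> reject
  (0,1)=# (0,4)=. (1,0)=. -> step gives (0,0)='.' but target has '#' -> reject
  (0,1)=# (0,4)=. (1,0)=# -> step gives (0,0)='.' but target has '#' -> reject
  (0,1)=# (0,4)=# (1,0)=. -> step gives (0,0)='.' but target has '#' -> reject
  (0,1)=# (0,4)=# (1,0)=# -> step gives (0,0)='.' but target has '#' -> reject
Unique solution: (0,1)=dead, (0,4)=live, (1,0)=dead.
Check: live-neighbor counts of every cell in the completed generation 0:
345554
643466
324564
444223
323554
Applying B3/S23 to generation 0 with these counts gives:
#.....
..#...
##....
...###
###...
which matches the target exactly.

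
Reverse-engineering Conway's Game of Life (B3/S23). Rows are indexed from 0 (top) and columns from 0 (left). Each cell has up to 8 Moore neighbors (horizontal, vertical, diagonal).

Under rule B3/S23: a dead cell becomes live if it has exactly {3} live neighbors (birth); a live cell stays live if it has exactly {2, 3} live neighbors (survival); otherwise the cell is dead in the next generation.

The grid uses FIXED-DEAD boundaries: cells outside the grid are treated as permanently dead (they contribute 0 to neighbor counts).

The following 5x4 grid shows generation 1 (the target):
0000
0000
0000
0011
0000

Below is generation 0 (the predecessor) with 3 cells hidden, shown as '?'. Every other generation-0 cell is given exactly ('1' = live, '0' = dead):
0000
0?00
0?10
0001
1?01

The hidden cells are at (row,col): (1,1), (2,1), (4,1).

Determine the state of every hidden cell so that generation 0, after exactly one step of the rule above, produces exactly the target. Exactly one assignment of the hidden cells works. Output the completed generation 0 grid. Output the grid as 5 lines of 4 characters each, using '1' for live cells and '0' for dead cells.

Hidden generation-0 cells (in order): (1,1), (2,1), (4,1).
A hidden cell only influences target cells in its own 3x3 neighborhood. Try each of the 2^3 = 8 assignments, step the completed generation 0 forward once under B3/S23, and compare with the target:
  (1,1)=0 (2,1)=0 (4,1)=0 -> step reproduces the target at every cell -> ACCEPT
  (1,1)=0 (2,1)=0 (4,1)=1 -> step gives (3,1)='1' but target has '0' -> reject
  (1,1)=0 (2,1)=1 (4,1)=0 -> step gives (2,2)='1' but target has '0' -> reject
  (1,1)=0 (2,1)=1 (4,1)=1 -> step gives (2,2)='1' but target has '0' -> reject
  (1,1)=1 (2,1)=0 (4,1)=0 -> step gives (2,2)='1' but target has '0' -> reject
  (1,1)=1 (2,1)=0 (4,1)=1 -> step gives (2,2)='1' but target has '0' -> reject
  (1,1)=1 (2,1)=1 (4,1)=0 -> step gives (1,1)='1' but target has '0' -> reject
  (1,1)=1 (2,1)=1 (4,1)=1 -> step gives (1,1)='1' but target has '0' -> reject
Unique solution: (1,1)=dead, (2,1)=dead, (4,1)=dead.
Check: live-neighbor counts of every cell in the completed generation 0:
0000
0111
0112
1232
0121
Applying B3/S23 to generation 0 with these counts gives:
0000
0000
0000
0011
0000
which matches the target exactly.

Answer: 0000
0000
0010
0001
1001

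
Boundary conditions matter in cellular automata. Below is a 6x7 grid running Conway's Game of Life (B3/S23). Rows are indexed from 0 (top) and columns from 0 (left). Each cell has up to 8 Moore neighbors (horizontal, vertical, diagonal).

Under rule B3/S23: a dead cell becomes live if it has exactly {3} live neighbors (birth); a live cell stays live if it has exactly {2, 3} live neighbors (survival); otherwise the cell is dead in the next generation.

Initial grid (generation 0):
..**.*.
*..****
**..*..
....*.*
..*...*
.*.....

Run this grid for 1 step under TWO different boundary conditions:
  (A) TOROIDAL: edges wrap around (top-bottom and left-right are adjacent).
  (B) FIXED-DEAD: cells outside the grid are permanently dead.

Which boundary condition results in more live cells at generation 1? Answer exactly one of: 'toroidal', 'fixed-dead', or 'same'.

Under TOROIDAL boundary, generation 1:
****.*.
*......
.*.....
.*.*..*
*....*.
.*.*...
Population = 14

Under FIXED-DEAD boundary, generation 1:
..**.**
*.....*
**....*
.*.*...
.....*.
.......
Population = 12

Comparison: toroidal=14, fixed-dead=12 -> toroidal

Answer: toroidal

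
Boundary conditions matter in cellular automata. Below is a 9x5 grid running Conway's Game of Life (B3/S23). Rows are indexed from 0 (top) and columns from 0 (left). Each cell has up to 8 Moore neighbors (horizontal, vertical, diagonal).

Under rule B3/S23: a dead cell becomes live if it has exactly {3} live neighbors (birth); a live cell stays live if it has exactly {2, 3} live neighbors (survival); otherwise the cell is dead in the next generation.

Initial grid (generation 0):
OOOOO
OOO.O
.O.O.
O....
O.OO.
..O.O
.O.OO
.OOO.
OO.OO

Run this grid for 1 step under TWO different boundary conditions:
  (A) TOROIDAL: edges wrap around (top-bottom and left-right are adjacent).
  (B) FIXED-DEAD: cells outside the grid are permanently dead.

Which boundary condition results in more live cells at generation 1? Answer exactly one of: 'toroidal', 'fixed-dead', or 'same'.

Answer: fixed-dead

Derivation:
Under TOROIDAL boundary, generation 1:
.....
.....
...O.
O..O.
O.OO.
.....
.O..O
.....
.....
Population = 8

Under FIXED-DEAD boundary, generation 1:
O...O
....O
...O.
O..O.
..OO.
....O
.O..O
.....
OO.OO
Population = 15

Comparison: toroidal=8, fixed-dead=15 -> fixed-dead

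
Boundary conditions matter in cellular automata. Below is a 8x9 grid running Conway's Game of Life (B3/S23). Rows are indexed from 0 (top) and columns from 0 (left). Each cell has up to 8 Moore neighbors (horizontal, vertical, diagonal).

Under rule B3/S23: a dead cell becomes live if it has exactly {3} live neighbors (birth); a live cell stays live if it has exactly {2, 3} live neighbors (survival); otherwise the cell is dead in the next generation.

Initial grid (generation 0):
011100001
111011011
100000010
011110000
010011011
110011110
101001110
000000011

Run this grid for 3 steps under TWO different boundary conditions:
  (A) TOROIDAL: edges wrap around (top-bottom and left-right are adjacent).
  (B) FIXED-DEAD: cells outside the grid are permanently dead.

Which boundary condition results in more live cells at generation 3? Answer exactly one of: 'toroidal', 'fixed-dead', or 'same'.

Answer: toroidal

Derivation:
Under TOROIDAL boundary, generation 3:
001000100
001011010
001000000
111110011
100000011
101110011
001010000
001001100
Population = 28

Under FIXED-DEAD boundary, generation 3:
001101000
110000000
000000000
101110000
100000000
110010000
000000000
000000000
Population = 13

Comparison: toroidal=28, fixed-dead=13 -> toroidal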